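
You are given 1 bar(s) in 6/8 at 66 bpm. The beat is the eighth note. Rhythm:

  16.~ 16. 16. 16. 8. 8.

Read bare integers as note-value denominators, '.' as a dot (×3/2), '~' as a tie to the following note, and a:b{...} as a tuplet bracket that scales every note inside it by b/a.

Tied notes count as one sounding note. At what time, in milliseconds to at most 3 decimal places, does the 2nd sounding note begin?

note 2 onset = 3/2b = 1363.636ms

1. 0.0ms @ 0 + 1363.636ms (3/2)
2. 1363.636ms @ 3/2 + 681.818ms (3/4)
3. 2045.455ms @ 9/4 + 681.818ms (3/4)
4. 2727.273ms @ 3 + 1363.636ms (3/2)
5. 4090.909ms @ 9/2 + 1363.636ms (3/2)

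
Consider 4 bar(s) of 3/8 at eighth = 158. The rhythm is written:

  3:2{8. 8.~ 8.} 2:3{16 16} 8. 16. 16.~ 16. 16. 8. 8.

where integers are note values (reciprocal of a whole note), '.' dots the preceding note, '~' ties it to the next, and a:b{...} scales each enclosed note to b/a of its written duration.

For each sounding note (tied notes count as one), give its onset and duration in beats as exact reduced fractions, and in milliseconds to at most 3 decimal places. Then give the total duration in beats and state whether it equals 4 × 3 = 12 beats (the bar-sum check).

1) 0.0ms=0b +379.747ms=1b
2) 379.747ms=1b +759.494ms=2b
3) 1139.241ms=3b +284.81ms=3/4b
4) 1424.051ms=15/4b +284.81ms=3/4b
5) 1708.861ms=9/2b +569.62ms=3/2b
6) 2278.481ms=6b +284.81ms=3/4b
7) 2563.291ms=27/4b +569.62ms=3/2b
8) 3132.911ms=33/4b +284.81ms=3/4b
9) 3417.722ms=9b +569.62ms=3/2b
10) 3987.342ms=21/2b +569.62ms=3/2b
Σ=12b of 12 (158bpm 3/8) — PASS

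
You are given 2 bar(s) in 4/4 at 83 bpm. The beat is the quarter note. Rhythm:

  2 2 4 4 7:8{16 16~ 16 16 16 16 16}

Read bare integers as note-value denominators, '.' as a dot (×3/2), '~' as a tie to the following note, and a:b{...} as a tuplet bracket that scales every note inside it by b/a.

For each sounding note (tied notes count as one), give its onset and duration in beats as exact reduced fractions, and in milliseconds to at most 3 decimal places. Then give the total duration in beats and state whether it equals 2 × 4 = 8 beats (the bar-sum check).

1) 0.0ms=0b +1445.783ms=2b
2) 1445.783ms=2b +1445.783ms=2b
3) 2891.566ms=4b +722.892ms=1b
4) 3614.458ms=5b +722.892ms=1b
5) 4337.349ms=6b +206.54ms=2/7b
6) 4543.89ms=44/7b +413.081ms=4/7b
7) 4956.971ms=48/7b +206.54ms=2/7b
8) 5163.511ms=50/7b +206.54ms=2/7b
9) 5370.052ms=52/7b +206.54ms=2/7b
10) 5576.592ms=54/7b +206.54ms=2/7b
Σ=8b of 8 (83bpm 4/4) — PASS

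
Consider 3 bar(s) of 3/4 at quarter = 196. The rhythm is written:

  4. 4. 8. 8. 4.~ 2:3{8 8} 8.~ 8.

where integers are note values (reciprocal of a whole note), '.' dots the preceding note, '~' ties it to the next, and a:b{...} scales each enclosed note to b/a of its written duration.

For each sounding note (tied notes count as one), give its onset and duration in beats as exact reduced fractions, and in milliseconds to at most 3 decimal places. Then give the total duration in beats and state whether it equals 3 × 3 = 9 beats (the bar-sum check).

1) 0.0ms=0b +459.184ms=3/2b
2) 459.184ms=3/2b +459.184ms=3/2b
3) 918.367ms=3b +229.592ms=3/4b
4) 1147.959ms=15/4b +229.592ms=3/4b
5) 1377.551ms=9/2b +688.776ms=9/4b
6) 2066.327ms=27/4b +229.592ms=3/4b
7) 2295.918ms=15/2b +459.184ms=3/2b
Σ=9b of 9 (196bpm 3/4) — PASS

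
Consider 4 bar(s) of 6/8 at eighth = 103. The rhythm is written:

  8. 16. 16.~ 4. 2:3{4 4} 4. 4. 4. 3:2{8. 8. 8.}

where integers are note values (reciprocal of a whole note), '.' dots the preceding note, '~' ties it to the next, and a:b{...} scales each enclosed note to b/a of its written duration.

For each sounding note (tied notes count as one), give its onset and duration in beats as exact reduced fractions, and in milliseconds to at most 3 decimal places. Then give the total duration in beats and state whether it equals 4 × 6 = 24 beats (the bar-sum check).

1) 0.0ms=0b +873.786ms=3/2b
2) 873.786ms=3/2b +436.893ms=3/4b
3) 1310.68ms=9/4b +2184.466ms=15/4b
4) 3495.146ms=6b +1747.573ms=3b
5) 5242.718ms=9b +1747.573ms=3b
6) 6990.291ms=12b +1747.573ms=3b
7) 8737.864ms=15b +1747.573ms=3b
8) 10485.437ms=18b +1747.573ms=3b
9) 12233.01ms=21b +582.524ms=1b
10) 12815.534ms=22b +582.524ms=1b
11) 13398.058ms=23b +582.524ms=1b
Σ=24b of 24 (103bpm 6/8) — PASS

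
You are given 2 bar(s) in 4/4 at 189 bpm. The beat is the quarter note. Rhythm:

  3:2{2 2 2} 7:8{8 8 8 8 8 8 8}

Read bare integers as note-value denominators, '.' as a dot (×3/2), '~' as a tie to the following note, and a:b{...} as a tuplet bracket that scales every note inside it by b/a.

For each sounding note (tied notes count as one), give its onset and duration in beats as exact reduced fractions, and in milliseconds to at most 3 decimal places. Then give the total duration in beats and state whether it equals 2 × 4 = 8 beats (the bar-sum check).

1) 0.0ms=0b +423.28ms=4/3b
2) 423.28ms=4/3b +423.28ms=4/3b
3) 846.561ms=8/3b +423.28ms=4/3b
4) 1269.841ms=4b +181.406ms=4/7b
5) 1451.247ms=32/7b +181.406ms=4/7b
6) 1632.653ms=36/7b +181.406ms=4/7b
7) 1814.059ms=40/7b +181.406ms=4/7b
8) 1995.465ms=44/7b +181.406ms=4/7b
9) 2176.871ms=48/7b +181.406ms=4/7b
10) 2358.277ms=52/7b +181.406ms=4/7b
Σ=8b of 8 (189bpm 4/4) — PASS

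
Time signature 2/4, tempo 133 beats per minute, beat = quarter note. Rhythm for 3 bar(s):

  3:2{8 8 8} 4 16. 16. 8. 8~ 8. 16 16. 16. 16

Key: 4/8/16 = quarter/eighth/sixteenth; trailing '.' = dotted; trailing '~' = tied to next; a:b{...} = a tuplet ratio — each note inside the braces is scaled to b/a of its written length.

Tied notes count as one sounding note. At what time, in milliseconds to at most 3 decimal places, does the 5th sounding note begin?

note 5 onset = 2b = 902.256ms

1. 0.0ms @ 0 + 150.376ms (1/3)
2. 150.376ms @ 1/3 + 150.376ms (1/3)
3. 300.752ms @ 2/3 + 150.376ms (1/3)
4. 451.128ms @ 1 + 451.128ms (1)
5. 902.256ms @ 2 + 169.173ms (3/8)
6. 1071.429ms @ 19/8 + 169.173ms (3/8)
7. 1240.602ms @ 11/4 + 338.346ms (3/4)
8. 1578.947ms @ 7/2 + 563.91ms (5/4)
9. 2142.857ms @ 19/4 + 112.782ms (1/4)
10. 2255.639ms @ 5 + 169.173ms (3/8)
11. 2424.812ms @ 43/8 + 169.173ms (3/8)
12. 2593.985ms @ 23/4 + 112.782ms (1/4)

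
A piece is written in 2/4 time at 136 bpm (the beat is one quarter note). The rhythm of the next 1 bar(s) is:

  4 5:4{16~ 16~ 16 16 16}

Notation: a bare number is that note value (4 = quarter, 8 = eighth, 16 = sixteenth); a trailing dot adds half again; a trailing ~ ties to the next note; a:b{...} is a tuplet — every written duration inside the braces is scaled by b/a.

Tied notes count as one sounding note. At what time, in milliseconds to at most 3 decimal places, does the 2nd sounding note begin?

1. 0.0ms @ 0 + 441.176ms (1)
2. 441.176ms @ 1 + 264.706ms (3/5)
3. 705.882ms @ 8/5 + 88.235ms (1/5)
4. 794.118ms @ 9/5 + 88.235ms (1/5)

note 2 onset = 1b = 441.176ms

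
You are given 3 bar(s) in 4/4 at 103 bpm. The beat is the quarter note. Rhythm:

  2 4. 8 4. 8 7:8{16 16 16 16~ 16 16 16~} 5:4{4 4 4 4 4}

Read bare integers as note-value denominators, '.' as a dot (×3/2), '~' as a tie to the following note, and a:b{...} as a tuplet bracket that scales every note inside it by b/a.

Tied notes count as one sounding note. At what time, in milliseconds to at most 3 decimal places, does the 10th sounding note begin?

1. 0.0ms @ 0 + 1165.049ms (2)
2. 1165.049ms @ 2 + 873.786ms (3/2)
3. 2038.835ms @ 7/2 + 291.262ms (1/2)
4. 2330.097ms @ 4 + 873.786ms (3/2)
5. 3203.883ms @ 11/2 + 291.262ms (1/2)
6. 3495.146ms @ 6 + 166.436ms (2/7)
7. 3661.581ms @ 44/7 + 166.436ms (2/7)
8. 3828.017ms @ 46/7 + 166.436ms (2/7)
9. 3994.452ms @ 48/7 + 332.871ms (4/7)
10. 4327.323ms @ 52/7 + 166.436ms (2/7)
11. 4493.759ms @ 54/7 + 632.455ms (38/35)
12. 5126.214ms @ 44/5 + 466.019ms (4/5)
13. 5592.233ms @ 48/5 + 466.019ms (4/5)
14. 6058.252ms @ 52/5 + 466.019ms (4/5)
15. 6524.272ms @ 56/5 + 466.019ms (4/5)

note 10 onset = 52/7b = 4327.323ms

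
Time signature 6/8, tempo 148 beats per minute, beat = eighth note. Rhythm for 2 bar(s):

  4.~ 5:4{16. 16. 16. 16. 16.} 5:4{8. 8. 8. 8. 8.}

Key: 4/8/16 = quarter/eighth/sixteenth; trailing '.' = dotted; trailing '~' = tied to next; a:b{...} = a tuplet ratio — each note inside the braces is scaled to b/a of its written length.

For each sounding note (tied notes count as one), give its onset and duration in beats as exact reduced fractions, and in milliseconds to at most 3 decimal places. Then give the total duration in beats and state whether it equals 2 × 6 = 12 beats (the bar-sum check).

1) 0.0ms=0b +1459.459ms=18/5b
2) 1459.459ms=18/5b +243.243ms=3/5b
3) 1702.703ms=21/5b +243.243ms=3/5b
4) 1945.946ms=24/5b +243.243ms=3/5b
5) 2189.189ms=27/5b +243.243ms=3/5b
6) 2432.432ms=6b +486.486ms=6/5b
7) 2918.919ms=36/5b +486.486ms=6/5b
8) 3405.405ms=42/5b +486.486ms=6/5b
9) 3891.892ms=48/5b +486.486ms=6/5b
10) 4378.378ms=54/5b +486.486ms=6/5b
Σ=12b of 12 (148bpm 6/8) — PASS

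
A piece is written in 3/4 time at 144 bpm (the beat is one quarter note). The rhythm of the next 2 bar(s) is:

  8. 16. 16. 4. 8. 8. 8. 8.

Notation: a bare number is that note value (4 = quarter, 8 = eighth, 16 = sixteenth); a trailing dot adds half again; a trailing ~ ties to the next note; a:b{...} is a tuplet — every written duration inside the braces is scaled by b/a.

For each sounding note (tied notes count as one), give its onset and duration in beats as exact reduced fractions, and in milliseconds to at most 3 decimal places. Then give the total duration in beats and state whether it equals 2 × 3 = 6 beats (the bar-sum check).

1) 0.0ms=0b +312.5ms=3/4b
2) 312.5ms=3/4b +156.25ms=3/8b
3) 468.75ms=9/8b +156.25ms=3/8b
4) 625.0ms=3/2b +625.0ms=3/2b
5) 1250.0ms=3b +312.5ms=3/4b
6) 1562.5ms=15/4b +312.5ms=3/4b
7) 1875.0ms=9/2b +312.5ms=3/4b
8) 2187.5ms=21/4b +312.5ms=3/4b
Σ=6b of 6 (144bpm 3/4) — PASS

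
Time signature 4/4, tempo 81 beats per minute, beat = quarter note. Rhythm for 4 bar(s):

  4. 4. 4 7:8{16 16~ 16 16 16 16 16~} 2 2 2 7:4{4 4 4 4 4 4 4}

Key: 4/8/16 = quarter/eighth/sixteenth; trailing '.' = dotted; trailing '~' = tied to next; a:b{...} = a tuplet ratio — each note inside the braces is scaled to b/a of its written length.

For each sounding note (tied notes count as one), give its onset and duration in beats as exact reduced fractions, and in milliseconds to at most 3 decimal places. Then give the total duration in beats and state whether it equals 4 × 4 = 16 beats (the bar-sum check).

1) 0.0ms=0b +1111.111ms=3/2b
2) 1111.111ms=3/2b +1111.111ms=3/2b
3) 2222.222ms=3b +740.741ms=1b
4) 2962.963ms=4b +211.64ms=2/7b
5) 3174.603ms=30/7b +423.28ms=4/7b
6) 3597.884ms=34/7b +211.64ms=2/7b
7) 3809.524ms=36/7b +211.64ms=2/7b
8) 4021.164ms=38/7b +211.64ms=2/7b
9) 4232.804ms=40/7b +1693.122ms=16/7b
10) 5925.926ms=8b +1481.481ms=2b
11) 7407.407ms=10b +1481.481ms=2b
12) 8888.889ms=12b +423.28ms=4/7b
13) 9312.169ms=88/7b +423.28ms=4/7b
14) 9735.45ms=92/7b +423.28ms=4/7b
15) 10158.73ms=96/7b +423.28ms=4/7b
16) 10582.011ms=100/7b +423.28ms=4/7b
17) 11005.291ms=104/7b +423.28ms=4/7b
18) 11428.571ms=108/7b +423.28ms=4/7b
Σ=16b of 16 (81bpm 4/4) — PASS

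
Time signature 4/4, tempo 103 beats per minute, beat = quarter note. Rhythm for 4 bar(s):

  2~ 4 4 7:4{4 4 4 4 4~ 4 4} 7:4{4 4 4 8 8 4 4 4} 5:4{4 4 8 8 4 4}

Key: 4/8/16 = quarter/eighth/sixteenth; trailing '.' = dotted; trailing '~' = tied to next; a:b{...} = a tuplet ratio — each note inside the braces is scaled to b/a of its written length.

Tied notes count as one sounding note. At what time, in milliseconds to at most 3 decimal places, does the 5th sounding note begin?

note 5 onset = 36/7b = 2995.839ms

1. 0.0ms @ 0 + 1747.573ms (3)
2. 1747.573ms @ 3 + 582.524ms (1)
3. 2330.097ms @ 4 + 332.871ms (4/7)
4. 2662.968ms @ 32/7 + 332.871ms (4/7)
5. 2995.839ms @ 36/7 + 332.871ms (4/7)
6. 3328.71ms @ 40/7 + 332.871ms (4/7)
7. 3661.581ms @ 44/7 + 665.742ms (8/7)
8. 4327.323ms @ 52/7 + 332.871ms (4/7)
9. 4660.194ms @ 8 + 332.871ms (4/7)
10. 4993.065ms @ 60/7 + 332.871ms (4/7)
11. 5325.936ms @ 64/7 + 332.871ms (4/7)
12. 5658.807ms @ 68/7 + 166.436ms (2/7)
13. 5825.243ms @ 10 + 166.436ms (2/7)
14. 5991.678ms @ 72/7 + 332.871ms (4/7)
15. 6324.549ms @ 76/7 + 332.871ms (4/7)
16. 6657.42ms @ 80/7 + 332.871ms (4/7)
17. 6990.291ms @ 12 + 466.019ms (4/5)
18. 7456.311ms @ 64/5 + 466.019ms (4/5)
19. 7922.33ms @ 68/5 + 233.01ms (2/5)
20. 8155.34ms @ 14 + 233.01ms (2/5)
21. 8388.35ms @ 72/5 + 466.019ms (4/5)
22. 8854.369ms @ 76/5 + 466.019ms (4/5)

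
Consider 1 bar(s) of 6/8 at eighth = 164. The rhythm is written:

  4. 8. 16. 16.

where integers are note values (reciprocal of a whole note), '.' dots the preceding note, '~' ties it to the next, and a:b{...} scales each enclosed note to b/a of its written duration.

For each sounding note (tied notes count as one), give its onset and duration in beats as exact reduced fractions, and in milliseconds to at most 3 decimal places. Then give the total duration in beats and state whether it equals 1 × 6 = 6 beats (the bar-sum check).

1) 0.0ms=0b +1097.561ms=3b
2) 1097.561ms=3b +548.78ms=3/2b
3) 1646.341ms=9/2b +274.39ms=3/4b
4) 1920.732ms=21/4b +274.39ms=3/4b
Σ=6b of 6 (164bpm 6/8) — PASS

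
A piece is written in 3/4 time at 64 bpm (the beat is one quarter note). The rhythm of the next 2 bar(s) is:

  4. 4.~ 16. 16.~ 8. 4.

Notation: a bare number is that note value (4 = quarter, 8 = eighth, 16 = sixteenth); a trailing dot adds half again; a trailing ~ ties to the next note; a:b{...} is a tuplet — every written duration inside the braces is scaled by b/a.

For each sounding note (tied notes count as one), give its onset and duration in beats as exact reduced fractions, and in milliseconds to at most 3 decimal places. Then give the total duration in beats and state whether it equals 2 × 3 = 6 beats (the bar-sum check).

1) 0.0ms=0b +1406.25ms=3/2b
2) 1406.25ms=3/2b +1757.812ms=15/8b
3) 3164.062ms=27/8b +1054.688ms=9/8b
4) 4218.75ms=9/2b +1406.25ms=3/2b
Σ=6b of 6 (64bpm 3/4) — PASS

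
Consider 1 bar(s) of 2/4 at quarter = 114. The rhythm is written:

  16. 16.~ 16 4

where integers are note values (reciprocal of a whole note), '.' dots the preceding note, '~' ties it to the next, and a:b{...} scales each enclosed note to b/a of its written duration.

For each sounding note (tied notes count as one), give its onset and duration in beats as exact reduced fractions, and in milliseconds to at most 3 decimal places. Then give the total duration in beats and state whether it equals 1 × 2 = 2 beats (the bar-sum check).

1) 0.0ms=0b +197.368ms=3/8b
2) 197.368ms=3/8b +328.947ms=5/8b
3) 526.316ms=1b +526.316ms=1b
Σ=2b of 2 (114bpm 2/4) — PASS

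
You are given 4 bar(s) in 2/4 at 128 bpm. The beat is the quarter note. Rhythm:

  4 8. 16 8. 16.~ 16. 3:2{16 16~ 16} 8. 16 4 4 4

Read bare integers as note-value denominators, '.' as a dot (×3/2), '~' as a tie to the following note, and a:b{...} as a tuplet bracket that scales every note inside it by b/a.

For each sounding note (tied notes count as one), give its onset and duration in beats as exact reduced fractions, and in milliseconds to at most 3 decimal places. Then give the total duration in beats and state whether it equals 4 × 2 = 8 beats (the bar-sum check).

1) 0.0ms=0b +468.75ms=1b
2) 468.75ms=1b +351.562ms=3/4b
3) 820.312ms=7/4b +117.188ms=1/4b
4) 937.5ms=2b +351.562ms=3/4b
5) 1289.062ms=11/4b +351.562ms=3/4b
6) 1640.625ms=7/2b +78.125ms=1/6b
7) 1718.75ms=11/3b +156.25ms=1/3b
8) 1875.0ms=4b +351.562ms=3/4b
9) 2226.562ms=19/4b +117.188ms=1/4b
10) 2343.75ms=5b +468.75ms=1b
11) 2812.5ms=6b +468.75ms=1b
12) 3281.25ms=7b +468.75ms=1b
Σ=8b of 8 (128bpm 2/4) — PASS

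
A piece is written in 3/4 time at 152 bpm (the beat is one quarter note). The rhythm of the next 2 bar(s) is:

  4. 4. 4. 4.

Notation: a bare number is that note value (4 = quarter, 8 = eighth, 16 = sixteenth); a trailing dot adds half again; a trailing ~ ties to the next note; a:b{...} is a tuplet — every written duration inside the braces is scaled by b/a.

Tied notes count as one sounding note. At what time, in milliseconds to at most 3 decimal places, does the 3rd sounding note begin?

note 3 onset = 3b = 1184.211ms

1. 0.0ms @ 0 + 592.105ms (3/2)
2. 592.105ms @ 3/2 + 592.105ms (3/2)
3. 1184.211ms @ 3 + 592.105ms (3/2)
4. 1776.316ms @ 9/2 + 592.105ms (3/2)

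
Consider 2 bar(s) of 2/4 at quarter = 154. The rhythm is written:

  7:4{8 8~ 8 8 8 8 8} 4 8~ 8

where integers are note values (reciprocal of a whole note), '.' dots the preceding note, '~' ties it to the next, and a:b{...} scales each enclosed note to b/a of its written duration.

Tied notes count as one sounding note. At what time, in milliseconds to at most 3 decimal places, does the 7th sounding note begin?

1. 0.0ms @ 0 + 111.317ms (2/7)
2. 111.317ms @ 2/7 + 222.635ms (4/7)
3. 333.952ms @ 6/7 + 111.317ms (2/7)
4. 445.269ms @ 8/7 + 111.317ms (2/7)
5. 556.586ms @ 10/7 + 111.317ms (2/7)
6. 667.904ms @ 12/7 + 111.317ms (2/7)
7. 779.221ms @ 2 + 389.61ms (1)
8. 1168.831ms @ 3 + 389.61ms (1)

note 7 onset = 2b = 779.221ms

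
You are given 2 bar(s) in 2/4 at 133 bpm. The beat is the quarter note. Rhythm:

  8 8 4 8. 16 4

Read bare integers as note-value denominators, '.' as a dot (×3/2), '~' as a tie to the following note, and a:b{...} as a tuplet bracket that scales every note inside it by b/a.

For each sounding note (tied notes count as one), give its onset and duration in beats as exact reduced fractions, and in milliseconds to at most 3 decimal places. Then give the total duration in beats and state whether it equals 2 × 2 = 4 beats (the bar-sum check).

1) 0.0ms=0b +225.564ms=1/2b
2) 225.564ms=1/2b +225.564ms=1/2b
3) 451.128ms=1b +451.128ms=1b
4) 902.256ms=2b +338.346ms=3/4b
5) 1240.602ms=11/4b +112.782ms=1/4b
6) 1353.383ms=3b +451.128ms=1b
Σ=4b of 4 (133bpm 2/4) — PASS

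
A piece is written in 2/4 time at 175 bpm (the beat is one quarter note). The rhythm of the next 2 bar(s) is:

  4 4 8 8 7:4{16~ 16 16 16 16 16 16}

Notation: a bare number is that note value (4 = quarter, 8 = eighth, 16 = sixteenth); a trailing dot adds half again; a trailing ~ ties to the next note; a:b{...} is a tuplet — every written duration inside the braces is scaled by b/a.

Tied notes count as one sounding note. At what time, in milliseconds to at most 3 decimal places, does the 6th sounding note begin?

1. 0.0ms @ 0 + 342.857ms (1)
2. 342.857ms @ 1 + 342.857ms (1)
3. 685.714ms @ 2 + 171.429ms (1/2)
4. 857.143ms @ 5/2 + 171.429ms (1/2)
5. 1028.571ms @ 3 + 97.959ms (2/7)
6. 1126.531ms @ 23/7 + 48.98ms (1/7)
7. 1175.51ms @ 24/7 + 48.98ms (1/7)
8. 1224.49ms @ 25/7 + 48.98ms (1/7)
9. 1273.469ms @ 26/7 + 48.98ms (1/7)
10. 1322.449ms @ 27/7 + 48.98ms (1/7)

note 6 onset = 23/7b = 1126.531ms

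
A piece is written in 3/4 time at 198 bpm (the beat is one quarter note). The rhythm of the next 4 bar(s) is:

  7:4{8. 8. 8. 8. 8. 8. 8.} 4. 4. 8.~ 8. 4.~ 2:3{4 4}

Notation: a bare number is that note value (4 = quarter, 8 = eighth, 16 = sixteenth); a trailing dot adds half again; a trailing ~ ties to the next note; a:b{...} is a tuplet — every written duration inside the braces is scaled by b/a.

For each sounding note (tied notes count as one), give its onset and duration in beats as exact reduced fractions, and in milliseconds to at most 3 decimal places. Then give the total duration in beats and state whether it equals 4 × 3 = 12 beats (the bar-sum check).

1) 0.0ms=0b +129.87ms=3/7b
2) 129.87ms=3/7b +129.87ms=3/7b
3) 259.74ms=6/7b +129.87ms=3/7b
4) 389.61ms=9/7b +129.87ms=3/7b
5) 519.481ms=12/7b +129.87ms=3/7b
6) 649.351ms=15/7b +129.87ms=3/7b
7) 779.221ms=18/7b +129.87ms=3/7b
8) 909.091ms=3b +454.545ms=3/2b
9) 1363.636ms=9/2b +454.545ms=3/2b
10) 1818.182ms=6b +454.545ms=3/2b
11) 2272.727ms=15/2b +909.091ms=3b
12) 3181.818ms=21/2b +454.545ms=3/2b
Σ=12b of 12 (198bpm 3/4) — PASS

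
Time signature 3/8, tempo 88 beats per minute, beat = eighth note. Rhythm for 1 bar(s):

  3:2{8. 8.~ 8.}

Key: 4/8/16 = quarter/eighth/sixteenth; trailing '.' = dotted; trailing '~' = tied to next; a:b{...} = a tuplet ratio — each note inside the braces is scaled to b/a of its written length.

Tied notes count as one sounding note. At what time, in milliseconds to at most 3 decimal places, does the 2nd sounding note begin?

1. 0.0ms @ 0 + 681.818ms (1)
2. 681.818ms @ 1 + 1363.636ms (2)

note 2 onset = 1b = 681.818ms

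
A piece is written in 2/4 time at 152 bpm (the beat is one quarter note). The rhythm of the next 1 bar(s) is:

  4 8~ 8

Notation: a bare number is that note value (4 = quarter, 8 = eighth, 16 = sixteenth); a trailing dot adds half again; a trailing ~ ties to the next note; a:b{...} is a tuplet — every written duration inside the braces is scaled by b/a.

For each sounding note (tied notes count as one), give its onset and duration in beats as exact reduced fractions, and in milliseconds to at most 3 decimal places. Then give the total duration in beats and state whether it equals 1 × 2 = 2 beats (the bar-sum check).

1) 0.0ms=0b +394.737ms=1b
2) 394.737ms=1b +394.737ms=1b
Σ=2b of 2 (152bpm 2/4) — PASS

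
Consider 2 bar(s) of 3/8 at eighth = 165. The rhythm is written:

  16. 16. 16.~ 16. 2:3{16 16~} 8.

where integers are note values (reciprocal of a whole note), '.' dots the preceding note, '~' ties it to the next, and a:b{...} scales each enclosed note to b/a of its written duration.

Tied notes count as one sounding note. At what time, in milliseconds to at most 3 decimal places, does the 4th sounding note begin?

1. 0.0ms @ 0 + 272.727ms (3/4)
2. 272.727ms @ 3/4 + 272.727ms (3/4)
3. 545.455ms @ 3/2 + 545.455ms (3/2)
4. 1090.909ms @ 3 + 272.727ms (3/4)
5. 1363.636ms @ 15/4 + 818.182ms (9/4)

note 4 onset = 3b = 1090.909ms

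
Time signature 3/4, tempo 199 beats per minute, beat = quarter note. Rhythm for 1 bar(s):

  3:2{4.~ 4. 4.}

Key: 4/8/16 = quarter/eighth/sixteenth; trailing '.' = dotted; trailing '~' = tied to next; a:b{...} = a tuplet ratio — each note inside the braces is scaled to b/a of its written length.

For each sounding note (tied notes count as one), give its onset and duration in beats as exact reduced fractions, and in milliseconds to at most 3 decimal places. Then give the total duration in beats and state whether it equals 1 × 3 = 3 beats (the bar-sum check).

1) 0.0ms=0b +603.015ms=2b
2) 603.015ms=2b +301.508ms=1b
Σ=3b of 3 (199bpm 3/4) — PASS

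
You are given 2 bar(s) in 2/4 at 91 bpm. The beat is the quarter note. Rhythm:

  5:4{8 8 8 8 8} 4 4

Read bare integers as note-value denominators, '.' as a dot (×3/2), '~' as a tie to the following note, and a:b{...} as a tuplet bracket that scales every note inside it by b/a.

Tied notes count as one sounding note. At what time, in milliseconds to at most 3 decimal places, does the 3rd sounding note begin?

1. 0.0ms @ 0 + 263.736ms (2/5)
2. 263.736ms @ 2/5 + 263.736ms (2/5)
3. 527.473ms @ 4/5 + 263.736ms (2/5)
4. 791.209ms @ 6/5 + 263.736ms (2/5)
5. 1054.945ms @ 8/5 + 263.736ms (2/5)
6. 1318.681ms @ 2 + 659.341ms (1)
7. 1978.022ms @ 3 + 659.341ms (1)

note 3 onset = 4/5b = 527.473ms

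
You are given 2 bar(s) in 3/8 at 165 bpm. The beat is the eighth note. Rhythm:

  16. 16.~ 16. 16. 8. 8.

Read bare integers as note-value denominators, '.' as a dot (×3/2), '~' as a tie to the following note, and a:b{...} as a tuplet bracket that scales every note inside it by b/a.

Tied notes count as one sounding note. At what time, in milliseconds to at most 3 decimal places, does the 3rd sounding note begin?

note 3 onset = 9/4b = 818.182ms

1. 0.0ms @ 0 + 272.727ms (3/4)
2. 272.727ms @ 3/4 + 545.455ms (3/2)
3. 818.182ms @ 9/4 + 272.727ms (3/4)
4. 1090.909ms @ 3 + 545.455ms (3/2)
5. 1636.364ms @ 9/2 + 545.455ms (3/2)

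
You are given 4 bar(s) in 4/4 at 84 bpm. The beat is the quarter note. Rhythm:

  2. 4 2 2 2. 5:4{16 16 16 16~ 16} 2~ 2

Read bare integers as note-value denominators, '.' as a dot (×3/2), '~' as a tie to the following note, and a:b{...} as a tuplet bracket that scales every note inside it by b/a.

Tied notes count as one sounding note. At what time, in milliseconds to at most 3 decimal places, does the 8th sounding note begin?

note 8 onset = 57/5b = 8142.857ms

1. 0.0ms @ 0 + 2142.857ms (3)
2. 2142.857ms @ 3 + 714.286ms (1)
3. 2857.143ms @ 4 + 1428.571ms (2)
4. 4285.714ms @ 6 + 1428.571ms (2)
5. 5714.286ms @ 8 + 2142.857ms (3)
6. 7857.143ms @ 11 + 142.857ms (1/5)
7. 8000.0ms @ 56/5 + 142.857ms (1/5)
8. 8142.857ms @ 57/5 + 142.857ms (1/5)
9. 8285.714ms @ 58/5 + 285.714ms (2/5)
10. 8571.429ms @ 12 + 2857.143ms (4)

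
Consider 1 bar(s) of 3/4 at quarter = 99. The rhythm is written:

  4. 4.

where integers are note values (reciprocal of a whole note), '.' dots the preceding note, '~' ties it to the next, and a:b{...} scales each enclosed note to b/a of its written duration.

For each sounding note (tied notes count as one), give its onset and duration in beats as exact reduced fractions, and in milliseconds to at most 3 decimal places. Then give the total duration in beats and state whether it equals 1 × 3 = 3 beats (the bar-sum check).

1) 0.0ms=0b +909.091ms=3/2b
2) 909.091ms=3/2b +909.091ms=3/2b
Σ=3b of 3 (99bpm 3/4) — PASS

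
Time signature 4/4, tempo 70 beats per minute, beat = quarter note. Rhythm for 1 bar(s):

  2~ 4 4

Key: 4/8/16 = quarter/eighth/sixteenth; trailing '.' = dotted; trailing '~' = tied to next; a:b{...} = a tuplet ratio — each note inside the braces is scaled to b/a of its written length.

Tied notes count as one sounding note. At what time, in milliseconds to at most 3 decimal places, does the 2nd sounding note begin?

note 2 onset = 3b = 2571.429ms

1. 0.0ms @ 0 + 2571.429ms (3)
2. 2571.429ms @ 3 + 857.143ms (1)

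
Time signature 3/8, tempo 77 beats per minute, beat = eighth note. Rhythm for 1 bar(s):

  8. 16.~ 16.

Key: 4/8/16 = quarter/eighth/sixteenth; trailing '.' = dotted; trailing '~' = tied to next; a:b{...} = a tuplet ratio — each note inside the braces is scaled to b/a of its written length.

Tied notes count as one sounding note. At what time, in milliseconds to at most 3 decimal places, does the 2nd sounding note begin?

1. 0.0ms @ 0 + 1168.831ms (3/2)
2. 1168.831ms @ 3/2 + 1168.831ms (3/2)

note 2 onset = 3/2b = 1168.831ms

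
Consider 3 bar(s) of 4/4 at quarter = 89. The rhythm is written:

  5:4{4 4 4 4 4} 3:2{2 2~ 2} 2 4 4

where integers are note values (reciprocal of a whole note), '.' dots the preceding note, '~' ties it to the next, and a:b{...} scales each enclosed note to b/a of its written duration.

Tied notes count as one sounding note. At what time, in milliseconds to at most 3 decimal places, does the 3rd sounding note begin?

note 3 onset = 8/5b = 1078.652ms

1. 0.0ms @ 0 + 539.326ms (4/5)
2. 539.326ms @ 4/5 + 539.326ms (4/5)
3. 1078.652ms @ 8/5 + 539.326ms (4/5)
4. 1617.978ms @ 12/5 + 539.326ms (4/5)
5. 2157.303ms @ 16/5 + 539.326ms (4/5)
6. 2696.629ms @ 4 + 898.876ms (4/3)
7. 3595.506ms @ 16/3 + 1797.753ms (8/3)
8. 5393.258ms @ 8 + 1348.315ms (2)
9. 6741.573ms @ 10 + 674.157ms (1)
10. 7415.73ms @ 11 + 674.157ms (1)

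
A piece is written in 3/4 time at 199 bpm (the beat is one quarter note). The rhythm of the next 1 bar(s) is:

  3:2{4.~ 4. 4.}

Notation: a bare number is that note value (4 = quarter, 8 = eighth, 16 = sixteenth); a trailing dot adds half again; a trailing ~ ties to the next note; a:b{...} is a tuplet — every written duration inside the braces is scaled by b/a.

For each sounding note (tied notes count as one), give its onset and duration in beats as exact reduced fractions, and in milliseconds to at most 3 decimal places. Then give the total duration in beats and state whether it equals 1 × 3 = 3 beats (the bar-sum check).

1) 0.0ms=0b +603.015ms=2b
2) 603.015ms=2b +301.508ms=1b
Σ=3b of 3 (199bpm 3/4) — PASS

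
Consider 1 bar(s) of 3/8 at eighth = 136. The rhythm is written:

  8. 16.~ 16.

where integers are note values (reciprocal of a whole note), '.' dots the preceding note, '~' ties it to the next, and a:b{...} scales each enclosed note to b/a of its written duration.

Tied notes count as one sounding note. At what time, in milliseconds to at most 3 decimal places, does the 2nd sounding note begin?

1. 0.0ms @ 0 + 661.765ms (3/2)
2. 661.765ms @ 3/2 + 661.765ms (3/2)

note 2 onset = 3/2b = 661.765ms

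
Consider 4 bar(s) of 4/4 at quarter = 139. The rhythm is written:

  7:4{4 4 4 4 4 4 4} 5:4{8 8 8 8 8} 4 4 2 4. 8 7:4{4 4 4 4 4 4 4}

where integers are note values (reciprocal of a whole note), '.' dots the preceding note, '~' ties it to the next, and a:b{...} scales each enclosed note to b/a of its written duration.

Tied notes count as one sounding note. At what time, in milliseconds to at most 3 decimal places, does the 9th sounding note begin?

1. 0.0ms @ 0 + 246.66ms (4/7)
2. 246.66ms @ 4/7 + 246.66ms (4/7)
3. 493.32ms @ 8/7 + 246.66ms (4/7)
4. 739.979ms @ 12/7 + 246.66ms (4/7)
5. 986.639ms @ 16/7 + 246.66ms (4/7)
6. 1233.299ms @ 20/7 + 246.66ms (4/7)
7. 1479.959ms @ 24/7 + 246.66ms (4/7)
8. 1726.619ms @ 4 + 172.662ms (2/5)
9. 1899.281ms @ 22/5 + 172.662ms (2/5)
10. 2071.942ms @ 24/5 + 172.662ms (2/5)
11. 2244.604ms @ 26/5 + 172.662ms (2/5)
12. 2417.266ms @ 28/5 + 172.662ms (2/5)
13. 2589.928ms @ 6 + 431.655ms (1)
14. 3021.583ms @ 7 + 431.655ms (1)
15. 3453.237ms @ 8 + 863.309ms (2)
16. 4316.547ms @ 10 + 647.482ms (3/2)
17. 4964.029ms @ 23/2 + 215.827ms (1/2)
18. 5179.856ms @ 12 + 246.66ms (4/7)
19. 5426.516ms @ 88/7 + 246.66ms (4/7)
20. 5673.176ms @ 92/7 + 246.66ms (4/7)
21. 5919.836ms @ 96/7 + 246.66ms (4/7)
22. 6166.495ms @ 100/7 + 246.66ms (4/7)
23. 6413.155ms @ 104/7 + 246.66ms (4/7)
24. 6659.815ms @ 108/7 + 246.66ms (4/7)

note 9 onset = 22/5b = 1899.281ms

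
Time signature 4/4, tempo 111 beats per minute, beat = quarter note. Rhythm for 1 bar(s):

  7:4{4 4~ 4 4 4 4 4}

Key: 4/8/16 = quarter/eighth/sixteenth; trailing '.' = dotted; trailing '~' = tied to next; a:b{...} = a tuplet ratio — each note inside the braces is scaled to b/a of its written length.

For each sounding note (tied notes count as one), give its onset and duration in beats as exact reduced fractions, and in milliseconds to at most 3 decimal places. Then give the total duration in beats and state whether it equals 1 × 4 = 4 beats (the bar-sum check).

1) 0.0ms=0b +308.88ms=4/7b
2) 308.88ms=4/7b +617.761ms=8/7b
3) 926.641ms=12/7b +308.88ms=4/7b
4) 1235.521ms=16/7b +308.88ms=4/7b
5) 1544.402ms=20/7b +308.88ms=4/7b
6) 1853.282ms=24/7b +308.88ms=4/7b
Σ=4b of 4 (111bpm 4/4) — PASS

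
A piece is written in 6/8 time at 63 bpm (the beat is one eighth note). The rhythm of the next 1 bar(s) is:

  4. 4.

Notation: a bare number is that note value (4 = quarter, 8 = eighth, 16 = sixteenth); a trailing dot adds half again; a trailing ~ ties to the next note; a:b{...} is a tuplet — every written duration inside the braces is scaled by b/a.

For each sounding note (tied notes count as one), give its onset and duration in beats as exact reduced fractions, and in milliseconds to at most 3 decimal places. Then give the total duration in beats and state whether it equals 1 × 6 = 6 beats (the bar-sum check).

1) 0.0ms=0b +2857.143ms=3b
2) 2857.143ms=3b +2857.143ms=3b
Σ=6b of 6 (63bpm 6/8) — PASS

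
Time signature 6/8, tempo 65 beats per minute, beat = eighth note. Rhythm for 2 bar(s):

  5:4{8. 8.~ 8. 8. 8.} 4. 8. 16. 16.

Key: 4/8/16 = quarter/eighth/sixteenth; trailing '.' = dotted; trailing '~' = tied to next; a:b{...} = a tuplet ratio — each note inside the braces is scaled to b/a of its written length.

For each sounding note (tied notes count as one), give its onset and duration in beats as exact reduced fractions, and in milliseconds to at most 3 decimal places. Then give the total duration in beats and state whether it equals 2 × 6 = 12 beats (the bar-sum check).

1) 0.0ms=0b +1107.692ms=6/5b
2) 1107.692ms=6/5b +2215.385ms=12/5b
3) 3323.077ms=18/5b +1107.692ms=6/5b
4) 4430.769ms=24/5b +1107.692ms=6/5b
5) 5538.462ms=6b +2769.231ms=3b
6) 8307.692ms=9b +1384.615ms=3/2b
7) 9692.308ms=21/2b +692.308ms=3/4b
8) 10384.615ms=45/4b +692.308ms=3/4b
Σ=12b of 12 (65bpm 6/8) — PASS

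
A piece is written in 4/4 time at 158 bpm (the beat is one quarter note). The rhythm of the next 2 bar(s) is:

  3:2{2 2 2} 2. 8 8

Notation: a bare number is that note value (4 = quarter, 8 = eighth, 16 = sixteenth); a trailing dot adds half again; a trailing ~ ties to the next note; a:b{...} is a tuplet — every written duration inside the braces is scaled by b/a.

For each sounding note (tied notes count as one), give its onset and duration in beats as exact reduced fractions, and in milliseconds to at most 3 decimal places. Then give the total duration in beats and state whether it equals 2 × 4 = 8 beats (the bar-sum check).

1) 0.0ms=0b +506.329ms=4/3b
2) 506.329ms=4/3b +506.329ms=4/3b
3) 1012.658ms=8/3b +506.329ms=4/3b
4) 1518.987ms=4b +1139.241ms=3b
5) 2658.228ms=7b +189.873ms=1/2b
6) 2848.101ms=15/2b +189.873ms=1/2b
Σ=8b of 8 (158bpm 4/4) — PASS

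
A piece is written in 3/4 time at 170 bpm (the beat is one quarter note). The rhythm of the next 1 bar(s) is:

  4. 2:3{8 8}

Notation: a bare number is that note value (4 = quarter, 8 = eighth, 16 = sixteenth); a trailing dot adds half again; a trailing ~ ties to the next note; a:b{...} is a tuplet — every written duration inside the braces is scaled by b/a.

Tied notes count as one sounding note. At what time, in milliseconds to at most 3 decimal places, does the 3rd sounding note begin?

1. 0.0ms @ 0 + 529.412ms (3/2)
2. 529.412ms @ 3/2 + 264.706ms (3/4)
3. 794.118ms @ 9/4 + 264.706ms (3/4)

note 3 onset = 9/4b = 794.118ms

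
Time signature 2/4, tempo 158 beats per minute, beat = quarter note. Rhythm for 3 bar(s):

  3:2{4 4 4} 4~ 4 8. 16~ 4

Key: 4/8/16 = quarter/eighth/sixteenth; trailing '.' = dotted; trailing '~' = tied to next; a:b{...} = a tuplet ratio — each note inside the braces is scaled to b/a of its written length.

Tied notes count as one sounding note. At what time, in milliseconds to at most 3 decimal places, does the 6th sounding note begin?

1. 0.0ms @ 0 + 253.165ms (2/3)
2. 253.165ms @ 2/3 + 253.165ms (2/3)
3. 506.329ms @ 4/3 + 253.165ms (2/3)
4. 759.494ms @ 2 + 759.494ms (2)
5. 1518.987ms @ 4 + 284.81ms (3/4)
6. 1803.797ms @ 19/4 + 474.684ms (5/4)

note 6 onset = 19/4b = 1803.797ms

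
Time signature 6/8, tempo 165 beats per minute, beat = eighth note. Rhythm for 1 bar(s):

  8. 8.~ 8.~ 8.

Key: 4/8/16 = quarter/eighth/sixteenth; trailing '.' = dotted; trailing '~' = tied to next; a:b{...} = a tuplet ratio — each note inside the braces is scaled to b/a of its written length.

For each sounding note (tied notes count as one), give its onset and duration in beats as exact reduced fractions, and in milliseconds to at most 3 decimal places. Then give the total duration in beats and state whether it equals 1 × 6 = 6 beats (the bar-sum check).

1) 0.0ms=0b +545.455ms=3/2b
2) 545.455ms=3/2b +1636.364ms=9/2b
Σ=6b of 6 (165bpm 6/8) — PASS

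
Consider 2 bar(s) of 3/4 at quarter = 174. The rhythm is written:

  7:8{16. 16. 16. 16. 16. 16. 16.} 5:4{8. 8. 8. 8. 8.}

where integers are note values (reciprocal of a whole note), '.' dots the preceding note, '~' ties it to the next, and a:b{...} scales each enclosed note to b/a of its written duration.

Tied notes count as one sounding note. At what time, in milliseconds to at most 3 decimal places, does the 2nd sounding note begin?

1. 0.0ms @ 0 + 147.783ms (3/7)
2. 147.783ms @ 3/7 + 147.783ms (3/7)
3. 295.567ms @ 6/7 + 147.783ms (3/7)
4. 443.35ms @ 9/7 + 147.783ms (3/7)
5. 591.133ms @ 12/7 + 147.783ms (3/7)
6. 738.916ms @ 15/7 + 147.783ms (3/7)
7. 886.7ms @ 18/7 + 147.783ms (3/7)
8. 1034.483ms @ 3 + 206.897ms (3/5)
9. 1241.379ms @ 18/5 + 206.897ms (3/5)
10. 1448.276ms @ 21/5 + 206.897ms (3/5)
11. 1655.172ms @ 24/5 + 206.897ms (3/5)
12. 1862.069ms @ 27/5 + 206.897ms (3/5)

note 2 onset = 3/7b = 147.783ms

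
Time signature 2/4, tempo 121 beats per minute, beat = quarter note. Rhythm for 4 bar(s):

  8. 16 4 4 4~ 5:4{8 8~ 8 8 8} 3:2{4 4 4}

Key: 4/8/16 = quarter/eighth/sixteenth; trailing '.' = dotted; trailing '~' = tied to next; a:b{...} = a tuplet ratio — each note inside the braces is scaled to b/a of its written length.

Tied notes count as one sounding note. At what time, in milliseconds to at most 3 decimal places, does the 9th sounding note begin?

1. 0.0ms @ 0 + 371.901ms (3/4)
2. 371.901ms @ 3/4 + 123.967ms (1/4)
3. 495.868ms @ 1 + 495.868ms (1)
4. 991.736ms @ 2 + 495.868ms (1)
5. 1487.603ms @ 3 + 694.215ms (7/5)
6. 2181.818ms @ 22/5 + 396.694ms (4/5)
7. 2578.512ms @ 26/5 + 198.347ms (2/5)
8. 2776.86ms @ 28/5 + 198.347ms (2/5)
9. 2975.207ms @ 6 + 330.579ms (2/3)
10. 3305.785ms @ 20/3 + 330.579ms (2/3)
11. 3636.364ms @ 22/3 + 330.579ms (2/3)

note 9 onset = 6b = 2975.207ms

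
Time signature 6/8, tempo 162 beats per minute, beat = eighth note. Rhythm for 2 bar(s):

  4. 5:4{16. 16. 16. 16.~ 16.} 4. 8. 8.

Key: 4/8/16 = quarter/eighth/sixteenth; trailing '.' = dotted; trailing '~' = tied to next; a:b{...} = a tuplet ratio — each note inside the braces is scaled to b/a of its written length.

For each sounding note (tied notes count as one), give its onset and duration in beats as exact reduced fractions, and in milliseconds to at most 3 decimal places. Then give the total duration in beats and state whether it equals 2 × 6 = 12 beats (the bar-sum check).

1) 0.0ms=0b +1111.111ms=3b
2) 1111.111ms=3b +222.222ms=3/5b
3) 1333.333ms=18/5b +222.222ms=3/5b
4) 1555.556ms=21/5b +222.222ms=3/5b
5) 1777.778ms=24/5b +444.444ms=6/5b
6) 2222.222ms=6b +1111.111ms=3b
7) 3333.333ms=9b +555.556ms=3/2b
8) 3888.889ms=21/2b +555.556ms=3/2b
Σ=12b of 12 (162bpm 6/8) — PASS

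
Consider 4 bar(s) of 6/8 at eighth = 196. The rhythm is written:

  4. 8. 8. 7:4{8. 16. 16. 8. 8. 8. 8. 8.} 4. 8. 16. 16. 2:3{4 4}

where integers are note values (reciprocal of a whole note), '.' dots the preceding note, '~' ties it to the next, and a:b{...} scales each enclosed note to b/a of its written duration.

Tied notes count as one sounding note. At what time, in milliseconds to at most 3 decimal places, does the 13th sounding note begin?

note 13 onset = 15b = 4591.837ms

1. 0.0ms @ 0 + 918.367ms (3)
2. 918.367ms @ 3 + 459.184ms (3/2)
3. 1377.551ms @ 9/2 + 459.184ms (3/2)
4. 1836.735ms @ 6 + 262.391ms (6/7)
5. 2099.125ms @ 48/7 + 131.195ms (3/7)
6. 2230.321ms @ 51/7 + 131.195ms (3/7)
7. 2361.516ms @ 54/7 + 262.391ms (6/7)
8. 2623.907ms @ 60/7 + 262.391ms (6/7)
9. 2886.297ms @ 66/7 + 262.391ms (6/7)
10. 3148.688ms @ 72/7 + 262.391ms (6/7)
11. 3411.079ms @ 78/7 + 262.391ms (6/7)
12. 3673.469ms @ 12 + 918.367ms (3)
13. 4591.837ms @ 15 + 459.184ms (3/2)
14. 5051.02ms @ 33/2 + 229.592ms (3/4)
15. 5280.612ms @ 69/4 + 229.592ms (3/4)
16. 5510.204ms @ 18 + 918.367ms (3)
17. 6428.571ms @ 21 + 918.367ms (3)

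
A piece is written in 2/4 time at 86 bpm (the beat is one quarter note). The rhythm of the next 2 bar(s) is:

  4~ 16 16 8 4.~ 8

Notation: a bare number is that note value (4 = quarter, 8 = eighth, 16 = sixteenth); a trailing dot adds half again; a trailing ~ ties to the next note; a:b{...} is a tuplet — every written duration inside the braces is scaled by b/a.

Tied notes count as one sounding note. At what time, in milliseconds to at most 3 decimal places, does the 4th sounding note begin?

note 4 onset = 2b = 1395.349ms

1. 0.0ms @ 0 + 872.093ms (5/4)
2. 872.093ms @ 5/4 + 174.419ms (1/4)
3. 1046.512ms @ 3/2 + 348.837ms (1/2)
4. 1395.349ms @ 2 + 1395.349ms (2)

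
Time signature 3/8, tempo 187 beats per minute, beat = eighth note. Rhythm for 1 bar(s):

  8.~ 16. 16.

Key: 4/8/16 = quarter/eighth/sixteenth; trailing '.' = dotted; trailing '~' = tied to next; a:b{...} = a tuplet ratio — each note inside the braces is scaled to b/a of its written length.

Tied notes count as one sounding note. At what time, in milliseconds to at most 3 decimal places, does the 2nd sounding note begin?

1. 0.0ms @ 0 + 721.925ms (9/4)
2. 721.925ms @ 9/4 + 240.642ms (3/4)

note 2 onset = 9/4b = 721.925ms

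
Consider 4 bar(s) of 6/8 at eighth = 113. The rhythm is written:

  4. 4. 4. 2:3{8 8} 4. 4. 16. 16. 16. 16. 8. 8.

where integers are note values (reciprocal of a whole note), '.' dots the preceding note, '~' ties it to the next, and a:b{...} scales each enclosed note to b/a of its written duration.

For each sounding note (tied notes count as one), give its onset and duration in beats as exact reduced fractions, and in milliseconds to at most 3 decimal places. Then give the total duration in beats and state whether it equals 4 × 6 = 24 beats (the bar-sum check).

1) 0.0ms=0b +1592.92ms=3b
2) 1592.92ms=3b +1592.92ms=3b
3) 3185.841ms=6b +1592.92ms=3b
4) 4778.761ms=9b +796.46ms=3/2b
5) 5575.221ms=21/2b +796.46ms=3/2b
6) 6371.681ms=12b +1592.92ms=3b
7) 7964.602ms=15b +1592.92ms=3b
8) 9557.522ms=18b +398.23ms=3/4b
9) 9955.752ms=75/4b +398.23ms=3/4b
10) 10353.982ms=39/2b +398.23ms=3/4b
11) 10752.212ms=81/4b +398.23ms=3/4b
12) 11150.442ms=21b +796.46ms=3/2b
13) 11946.903ms=45/2b +796.46ms=3/2b
Σ=24b of 24 (113bpm 6/8) — PASS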